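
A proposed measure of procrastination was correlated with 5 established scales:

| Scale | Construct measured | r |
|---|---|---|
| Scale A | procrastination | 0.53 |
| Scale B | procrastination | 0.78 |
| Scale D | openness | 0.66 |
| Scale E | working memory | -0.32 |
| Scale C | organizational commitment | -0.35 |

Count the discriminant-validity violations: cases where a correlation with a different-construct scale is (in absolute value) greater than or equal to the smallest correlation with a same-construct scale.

1

Convergent (same construct = procrastination): Scale A, Scale B.
Smallest convergent = 0.53. Discriminant |r|: 0.66, 0.32, 0.35; count ≥ 0.53 → 1.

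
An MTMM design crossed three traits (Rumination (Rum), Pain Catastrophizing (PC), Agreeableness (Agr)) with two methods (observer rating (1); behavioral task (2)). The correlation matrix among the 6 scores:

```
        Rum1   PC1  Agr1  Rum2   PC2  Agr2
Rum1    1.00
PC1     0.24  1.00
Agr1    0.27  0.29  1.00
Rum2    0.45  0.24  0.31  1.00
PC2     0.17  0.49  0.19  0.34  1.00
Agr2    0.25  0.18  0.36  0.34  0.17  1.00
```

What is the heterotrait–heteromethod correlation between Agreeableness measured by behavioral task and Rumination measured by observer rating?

0.25

Different traits and methods: r(Agr2, Rum1) = 0.25.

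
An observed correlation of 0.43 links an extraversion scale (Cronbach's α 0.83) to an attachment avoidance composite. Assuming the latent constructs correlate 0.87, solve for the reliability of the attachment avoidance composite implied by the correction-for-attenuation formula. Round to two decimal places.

0.29

r_true = r_obs / √(r_xx · r_yy) ⇒ 0.87 = 0.43 / √(0.83 · r_yy).
√(0.83 · r_yy) = 0.43 / 0.87 = 0.4943; 0.83 · r_yy = 0.2443; r_yy = 0.2443 / 0.83 ≈ 0.29.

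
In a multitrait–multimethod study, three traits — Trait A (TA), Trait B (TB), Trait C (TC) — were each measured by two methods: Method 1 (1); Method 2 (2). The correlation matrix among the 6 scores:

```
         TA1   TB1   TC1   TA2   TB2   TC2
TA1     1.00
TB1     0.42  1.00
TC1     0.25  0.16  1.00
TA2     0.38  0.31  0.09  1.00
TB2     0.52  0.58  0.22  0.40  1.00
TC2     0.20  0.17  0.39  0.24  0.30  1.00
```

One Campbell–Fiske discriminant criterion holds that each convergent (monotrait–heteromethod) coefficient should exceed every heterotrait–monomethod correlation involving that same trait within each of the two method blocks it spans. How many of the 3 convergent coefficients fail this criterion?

Convergent coefficients and their comparison sets:
TA (methods 1·2): 0.38 vs {0.42, 0.40, 0.25, 0.24} → fail.
TB (methods 1·2): 0.58 vs {0.42, 0.40, 0.16, 0.30} → pass.
TC (methods 1·2): 0.39 vs {0.25, 0.24, 0.16, 0.30} → pass.
1 of 3 fail.

1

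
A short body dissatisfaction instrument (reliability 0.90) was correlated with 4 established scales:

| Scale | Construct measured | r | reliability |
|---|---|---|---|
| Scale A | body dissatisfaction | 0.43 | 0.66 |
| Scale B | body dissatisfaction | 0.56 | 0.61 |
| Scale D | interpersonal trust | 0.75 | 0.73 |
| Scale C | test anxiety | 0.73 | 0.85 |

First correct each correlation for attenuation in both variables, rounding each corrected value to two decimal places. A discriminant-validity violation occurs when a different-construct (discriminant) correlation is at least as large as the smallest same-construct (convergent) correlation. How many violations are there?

2

Disattenuated r (r / √(r_scale · r_new)):
  Scale A (conv): 0.43 / √(0.66·0.90) = 0.56
  Scale B (conv): 0.56 / √(0.61·0.90) = 0.76
  Scale D (disc): 0.75 / √(0.73·0.90) = 0.93
  Scale C (disc): 0.73 / √(0.85·0.90) = 0.83
Smallest convergent = 0.56. Discriminant values: 0.93, 0.83; count ≥ 0.56 → 2.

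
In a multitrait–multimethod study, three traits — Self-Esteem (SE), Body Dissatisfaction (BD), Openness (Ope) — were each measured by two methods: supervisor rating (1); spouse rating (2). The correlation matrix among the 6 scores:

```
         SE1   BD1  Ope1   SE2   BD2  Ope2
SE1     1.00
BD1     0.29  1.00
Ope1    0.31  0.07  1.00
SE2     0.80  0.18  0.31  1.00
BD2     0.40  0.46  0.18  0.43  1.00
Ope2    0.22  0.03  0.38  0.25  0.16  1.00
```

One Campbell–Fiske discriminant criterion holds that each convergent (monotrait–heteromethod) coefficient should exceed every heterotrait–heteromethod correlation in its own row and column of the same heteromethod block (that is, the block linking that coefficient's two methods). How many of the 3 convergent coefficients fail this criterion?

Each convergent coefficient versus the relevant comparison correlations:
SE (methods 1·2): 0.80 vs {0.40, 0.18, 0.22, 0.31} → pass.
BD (methods 1·2): 0.46 vs {0.18, 0.40, 0.03, 0.18} → pass.
Ope (methods 1·2): 0.38 vs {0.31, 0.22, 0.18, 0.03} → pass.
0 of 3 fail.

0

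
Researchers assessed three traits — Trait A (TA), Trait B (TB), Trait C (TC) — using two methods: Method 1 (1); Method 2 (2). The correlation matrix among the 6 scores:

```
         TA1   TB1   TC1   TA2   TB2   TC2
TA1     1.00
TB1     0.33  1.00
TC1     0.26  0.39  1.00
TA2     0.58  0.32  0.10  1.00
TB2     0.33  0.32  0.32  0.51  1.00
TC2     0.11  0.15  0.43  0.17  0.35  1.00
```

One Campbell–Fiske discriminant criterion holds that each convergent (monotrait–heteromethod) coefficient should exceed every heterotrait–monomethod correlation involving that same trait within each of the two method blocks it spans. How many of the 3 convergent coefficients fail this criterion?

1

Checking each validity diagonal entry against its comparison values:
TA (methods 1·2): 0.58 vs {0.33, 0.51, 0.26, 0.17} → pass.
TB (methods 1·2): 0.32 vs {0.33, 0.51, 0.39, 0.35} → fail.
TC (methods 1·2): 0.43 vs {0.26, 0.17, 0.39, 0.35} → pass.
1 of 3 fail.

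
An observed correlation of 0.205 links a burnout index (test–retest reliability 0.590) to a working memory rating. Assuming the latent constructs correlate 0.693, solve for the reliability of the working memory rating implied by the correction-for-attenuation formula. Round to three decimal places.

r_true = r_obs / √(r_xx · r_yy) ⇒ 0.693 = 0.205 / √(0.590 · r_yy).
√(0.590 · r_yy) = 0.205 / 0.693 = 0.2958; 0.590 · r_yy = 0.0875; r_yy = 0.0875 / 0.590 ≈ 0.148.

0.148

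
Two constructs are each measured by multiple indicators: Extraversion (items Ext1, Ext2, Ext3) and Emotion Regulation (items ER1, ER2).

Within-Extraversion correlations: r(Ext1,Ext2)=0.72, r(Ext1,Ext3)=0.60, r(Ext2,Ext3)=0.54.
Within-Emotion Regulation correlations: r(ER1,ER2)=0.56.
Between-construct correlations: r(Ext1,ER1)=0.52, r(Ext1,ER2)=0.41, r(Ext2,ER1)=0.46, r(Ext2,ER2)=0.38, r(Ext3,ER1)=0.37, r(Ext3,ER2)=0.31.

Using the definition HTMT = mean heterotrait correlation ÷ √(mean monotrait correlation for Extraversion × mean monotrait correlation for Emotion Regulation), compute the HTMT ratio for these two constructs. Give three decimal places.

Mean between = 2.45/6 = 0.4083.
Mean within-Ext = 1.86/3 = 0.6200; mean within-ER = 0.56/1 = 0.5600.
Geometric mean = √(0.6200 × 0.5600) = 0.5892.
HTMT = 0.4083 / 0.5892 = 0.693.

0.693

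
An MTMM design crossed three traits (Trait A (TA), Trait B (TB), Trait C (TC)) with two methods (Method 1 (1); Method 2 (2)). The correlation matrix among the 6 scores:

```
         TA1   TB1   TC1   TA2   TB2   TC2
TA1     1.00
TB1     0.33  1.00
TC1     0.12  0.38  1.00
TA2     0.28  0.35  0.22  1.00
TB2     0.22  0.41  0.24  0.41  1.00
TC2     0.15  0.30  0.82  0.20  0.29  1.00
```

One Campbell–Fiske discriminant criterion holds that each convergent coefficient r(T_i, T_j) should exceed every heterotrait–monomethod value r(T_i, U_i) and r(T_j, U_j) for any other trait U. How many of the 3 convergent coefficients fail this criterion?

2

Convergent coefficients and their comparison sets:
TA (methods 1·2): 0.28 vs {0.33, 0.41, 0.12, 0.20} → fail.
TB (methods 1·2): 0.41 vs {0.33, 0.41, 0.38, 0.29} → fail.
TC (methods 1·2): 0.82 vs {0.12, 0.20, 0.38, 0.29} → pass.
2 of 3 fail.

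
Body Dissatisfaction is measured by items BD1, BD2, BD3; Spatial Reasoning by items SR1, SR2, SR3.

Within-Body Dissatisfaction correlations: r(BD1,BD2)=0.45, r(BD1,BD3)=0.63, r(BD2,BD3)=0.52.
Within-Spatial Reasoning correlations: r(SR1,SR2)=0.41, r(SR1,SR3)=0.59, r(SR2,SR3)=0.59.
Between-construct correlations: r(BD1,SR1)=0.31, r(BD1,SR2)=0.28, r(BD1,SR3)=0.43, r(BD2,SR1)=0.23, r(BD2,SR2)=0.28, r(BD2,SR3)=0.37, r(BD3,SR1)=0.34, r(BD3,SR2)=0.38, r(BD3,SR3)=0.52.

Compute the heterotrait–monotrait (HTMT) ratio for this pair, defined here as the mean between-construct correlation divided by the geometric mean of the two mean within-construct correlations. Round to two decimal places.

0.66

Between-construct mean = 3.14/9 = 0.3489.
Mean within-BD = 1.60/3 = 0.5333; mean within-SR = 1.59/3 = 0.5300.
Geometric mean = √(0.5333 × 0.5300) = 0.5316.
HTMT = 0.3489 / 0.5316 = 0.66.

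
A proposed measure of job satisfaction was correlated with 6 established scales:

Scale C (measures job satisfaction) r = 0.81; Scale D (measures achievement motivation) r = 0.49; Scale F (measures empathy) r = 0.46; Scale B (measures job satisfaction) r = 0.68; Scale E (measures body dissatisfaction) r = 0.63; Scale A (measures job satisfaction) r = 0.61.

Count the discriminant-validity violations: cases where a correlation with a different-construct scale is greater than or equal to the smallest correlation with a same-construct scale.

1

Convergent (same construct = job satisfaction): Scale C, Scale B, Scale A.
Smallest convergent = 0.61. Discriminant values: 0.49, 0.46, 0.63; count ≥ 0.61 → 1.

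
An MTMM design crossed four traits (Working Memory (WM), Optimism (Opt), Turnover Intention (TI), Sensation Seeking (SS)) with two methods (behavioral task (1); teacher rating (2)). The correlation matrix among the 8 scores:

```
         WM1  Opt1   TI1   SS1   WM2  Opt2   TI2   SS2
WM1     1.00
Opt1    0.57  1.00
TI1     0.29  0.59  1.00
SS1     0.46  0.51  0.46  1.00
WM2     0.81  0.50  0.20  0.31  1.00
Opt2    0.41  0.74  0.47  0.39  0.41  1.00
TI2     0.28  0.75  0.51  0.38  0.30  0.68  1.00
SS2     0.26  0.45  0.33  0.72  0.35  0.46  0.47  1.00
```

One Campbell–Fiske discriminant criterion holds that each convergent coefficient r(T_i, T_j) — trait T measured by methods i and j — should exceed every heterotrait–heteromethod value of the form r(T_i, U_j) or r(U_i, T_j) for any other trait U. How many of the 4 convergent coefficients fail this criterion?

2

Checking each validity diagonal entry against its comparison values:
WM (methods 1·2): 0.81 vs {0.41, 0.50, 0.28, 0.20, 0.26, 0.31} → pass.
Opt (methods 1·2): 0.74 vs {0.50, 0.41, 0.75, 0.47, 0.45, 0.39} → fail.
TI (methods 1·2): 0.51 vs {0.20, 0.28, 0.47, 0.75, 0.33, 0.38} → fail.
SS (methods 1·2): 0.72 vs {0.31, 0.26, 0.39, 0.45, 0.38, 0.33} → pass.
2 of 4 fail.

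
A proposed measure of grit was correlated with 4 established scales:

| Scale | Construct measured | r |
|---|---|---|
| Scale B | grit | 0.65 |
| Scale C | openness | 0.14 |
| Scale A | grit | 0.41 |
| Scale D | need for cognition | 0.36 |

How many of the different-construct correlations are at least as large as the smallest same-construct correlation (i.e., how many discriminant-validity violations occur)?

Convergent (same construct = grit): Scale B, Scale A.
Smallest convergent = 0.41. Discriminant values: 0.14, 0.36; count ≥ 0.41 → 0.

0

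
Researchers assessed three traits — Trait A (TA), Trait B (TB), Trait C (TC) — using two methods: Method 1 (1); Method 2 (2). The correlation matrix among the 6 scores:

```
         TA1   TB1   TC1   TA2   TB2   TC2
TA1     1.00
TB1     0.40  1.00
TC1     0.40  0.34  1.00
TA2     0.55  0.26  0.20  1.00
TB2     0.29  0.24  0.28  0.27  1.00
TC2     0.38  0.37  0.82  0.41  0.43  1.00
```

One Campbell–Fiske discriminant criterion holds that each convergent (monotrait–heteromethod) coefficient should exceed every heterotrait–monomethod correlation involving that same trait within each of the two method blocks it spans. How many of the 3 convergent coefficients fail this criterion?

1

Checking each validity diagonal entry against its comparison values:
TA (methods 1·2): 0.55 vs {0.40, 0.27, 0.40, 0.41} → pass.
TB (methods 1·2): 0.24 vs {0.40, 0.27, 0.34, 0.43} → fail.
TC (methods 1·2): 0.82 vs {0.40, 0.41, 0.34, 0.43} → pass.
1 of 3 fail.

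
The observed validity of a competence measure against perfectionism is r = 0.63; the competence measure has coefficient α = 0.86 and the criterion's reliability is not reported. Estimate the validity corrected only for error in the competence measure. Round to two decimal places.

Single correction: r_c = r_obs / √r_xx = 0.63 / √0.86 = 0.63 / 0.9274 ≈ 0.68.

0.68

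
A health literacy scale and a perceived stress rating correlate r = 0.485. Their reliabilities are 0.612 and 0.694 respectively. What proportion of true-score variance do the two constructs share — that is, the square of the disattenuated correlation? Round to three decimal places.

Disattenuated r = 0.485 / √(0.612 × 0.694) = 0.485 / 0.6517 = 0.7442.
Shared true-score variance = 0.7442² = 0.5538 ≈ 0.554.

0.554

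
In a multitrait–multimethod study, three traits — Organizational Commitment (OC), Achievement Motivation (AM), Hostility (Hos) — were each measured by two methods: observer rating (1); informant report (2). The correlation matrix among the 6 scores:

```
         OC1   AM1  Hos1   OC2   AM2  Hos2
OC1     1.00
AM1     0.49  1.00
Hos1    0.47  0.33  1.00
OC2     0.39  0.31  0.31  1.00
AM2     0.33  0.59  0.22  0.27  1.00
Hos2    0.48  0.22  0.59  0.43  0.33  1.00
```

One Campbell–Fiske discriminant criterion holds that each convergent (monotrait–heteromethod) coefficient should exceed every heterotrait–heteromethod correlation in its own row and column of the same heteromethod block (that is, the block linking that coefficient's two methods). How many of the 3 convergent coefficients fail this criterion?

Convergent coefficients and their comparison sets:
OC (methods 1·2): 0.39 vs {0.33, 0.31, 0.48, 0.31} → fail.
AM (methods 1·2): 0.59 vs {0.31, 0.33, 0.22, 0.22} → pass.
Hos (methods 1·2): 0.59 vs {0.31, 0.48, 0.22, 0.22} → pass.
1 of 3 fail.

1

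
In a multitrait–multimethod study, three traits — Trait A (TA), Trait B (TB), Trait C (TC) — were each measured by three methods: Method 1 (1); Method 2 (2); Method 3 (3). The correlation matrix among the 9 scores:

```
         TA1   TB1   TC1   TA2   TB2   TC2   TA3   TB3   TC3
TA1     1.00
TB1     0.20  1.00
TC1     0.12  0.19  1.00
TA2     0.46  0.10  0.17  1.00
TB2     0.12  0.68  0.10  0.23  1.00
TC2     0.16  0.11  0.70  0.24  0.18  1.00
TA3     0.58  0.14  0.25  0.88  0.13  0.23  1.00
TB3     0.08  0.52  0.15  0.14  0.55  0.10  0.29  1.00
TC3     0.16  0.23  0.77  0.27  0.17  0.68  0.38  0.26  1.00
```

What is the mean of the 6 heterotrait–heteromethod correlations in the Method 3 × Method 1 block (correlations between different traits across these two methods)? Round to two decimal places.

0.17

HTHM values (method 3 × method 1): 0.14, 0.25, 0.08, 0.15, 0.16, 0.23; mean = 1.01/6 = 0.17.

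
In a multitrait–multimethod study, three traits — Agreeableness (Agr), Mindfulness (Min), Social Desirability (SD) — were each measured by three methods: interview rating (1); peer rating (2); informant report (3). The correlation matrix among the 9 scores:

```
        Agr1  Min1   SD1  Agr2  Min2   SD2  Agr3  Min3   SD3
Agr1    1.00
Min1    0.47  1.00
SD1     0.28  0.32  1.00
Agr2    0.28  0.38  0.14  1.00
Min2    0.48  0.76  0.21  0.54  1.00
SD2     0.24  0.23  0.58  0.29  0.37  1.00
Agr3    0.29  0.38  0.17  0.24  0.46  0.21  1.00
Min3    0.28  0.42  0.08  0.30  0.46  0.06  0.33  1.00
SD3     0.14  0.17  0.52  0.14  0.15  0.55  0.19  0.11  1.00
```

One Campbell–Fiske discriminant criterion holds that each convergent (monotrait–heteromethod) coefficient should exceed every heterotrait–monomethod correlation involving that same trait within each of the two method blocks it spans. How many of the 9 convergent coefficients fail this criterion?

Checking each validity diagonal entry against its comparison values:
Agr (methods 1·2): 0.28 vs {0.47, 0.54, 0.28, 0.29} → fail.
Agr (methods 1·3): 0.29 vs {0.47, 0.33, 0.28, 0.19} → fail.
Agr (methods 2·3): 0.24 vs {0.54, 0.33, 0.29, 0.19} → fail.
Min (methods 1·2): 0.76 vs {0.47, 0.54, 0.32, 0.37} → pass.
Min (methods 1·3): 0.42 vs {0.47, 0.33, 0.32, 0.11} → fail.
Min (methods 2·3): 0.46 vs {0.54, 0.33, 0.37, 0.11} → fail.
SD (methods 1·2): 0.58 vs {0.28, 0.29, 0.32, 0.37} → pass.
SD (methods 1·3): 0.52 vs {0.28, 0.19, 0.32, 0.11} → pass.
SD (methods 2·3): 0.55 vs {0.29, 0.19, 0.37, 0.11} → pass.
5 of 9 fail.

5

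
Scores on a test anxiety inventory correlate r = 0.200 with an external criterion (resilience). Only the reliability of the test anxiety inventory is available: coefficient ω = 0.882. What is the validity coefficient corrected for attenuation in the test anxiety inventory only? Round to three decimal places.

0.213

Single correction: r_c = r_obs / √r_xx = 0.200 / √0.882 = 0.200 / 0.9391 ≈ 0.213.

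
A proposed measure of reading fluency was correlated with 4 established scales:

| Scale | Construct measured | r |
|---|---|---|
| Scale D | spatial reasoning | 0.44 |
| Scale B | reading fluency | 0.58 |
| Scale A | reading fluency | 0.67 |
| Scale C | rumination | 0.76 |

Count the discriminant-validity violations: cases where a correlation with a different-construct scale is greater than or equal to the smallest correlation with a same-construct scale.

1

Convergent (same construct = reading fluency): Scale B, Scale A.
Smallest convergent = 0.58. Discriminant values: 0.44, 0.76; count ≥ 0.58 → 1.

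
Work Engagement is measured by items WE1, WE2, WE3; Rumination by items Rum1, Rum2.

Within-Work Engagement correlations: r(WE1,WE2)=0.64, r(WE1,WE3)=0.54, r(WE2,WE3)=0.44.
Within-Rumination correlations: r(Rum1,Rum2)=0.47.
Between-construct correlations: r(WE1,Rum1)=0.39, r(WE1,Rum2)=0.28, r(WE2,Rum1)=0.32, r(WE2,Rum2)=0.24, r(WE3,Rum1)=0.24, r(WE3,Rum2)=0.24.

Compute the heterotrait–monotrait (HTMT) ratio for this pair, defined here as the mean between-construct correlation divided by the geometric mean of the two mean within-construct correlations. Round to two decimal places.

0.57

Mean heterotrait r = 1.71/6 = 0.2850.
Mean within-WE = 1.62/3 = 0.5400; mean within-Rum = 0.47/1 = 0.4700.
Geometric mean = √(0.5400 × 0.4700) = 0.5038.
HTMT = 0.2850 / 0.5038 = 0.57.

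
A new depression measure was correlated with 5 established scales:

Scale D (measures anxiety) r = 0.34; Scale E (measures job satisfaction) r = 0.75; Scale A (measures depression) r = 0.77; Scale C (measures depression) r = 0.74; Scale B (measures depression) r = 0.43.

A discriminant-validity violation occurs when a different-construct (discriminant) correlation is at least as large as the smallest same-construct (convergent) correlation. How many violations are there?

1

Convergent (same construct = depression): Scale A, Scale C, Scale B.
Smallest convergent = 0.43. Discriminant values: 0.34, 0.75; count ≥ 0.43 → 1.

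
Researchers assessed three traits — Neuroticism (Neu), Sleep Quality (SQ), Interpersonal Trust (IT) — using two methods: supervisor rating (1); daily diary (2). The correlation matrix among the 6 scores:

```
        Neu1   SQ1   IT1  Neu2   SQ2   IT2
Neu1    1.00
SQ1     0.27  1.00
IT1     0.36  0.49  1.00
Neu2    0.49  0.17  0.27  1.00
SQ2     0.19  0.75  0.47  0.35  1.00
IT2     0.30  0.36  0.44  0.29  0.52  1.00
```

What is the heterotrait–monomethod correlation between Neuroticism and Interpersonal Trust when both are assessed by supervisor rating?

Different traits, same method: r(Neu1, IT1) = 0.36.

0.36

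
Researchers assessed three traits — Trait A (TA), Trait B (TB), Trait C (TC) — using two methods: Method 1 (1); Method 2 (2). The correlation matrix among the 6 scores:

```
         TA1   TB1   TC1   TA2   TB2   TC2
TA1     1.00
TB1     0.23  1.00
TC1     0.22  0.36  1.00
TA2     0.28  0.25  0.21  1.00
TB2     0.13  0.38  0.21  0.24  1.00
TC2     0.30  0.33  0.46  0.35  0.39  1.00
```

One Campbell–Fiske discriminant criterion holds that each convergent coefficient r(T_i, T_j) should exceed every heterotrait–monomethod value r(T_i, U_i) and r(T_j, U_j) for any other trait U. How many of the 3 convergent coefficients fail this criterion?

2

Checking each validity diagonal entry against its comparison values:
TA (methods 1·2): 0.28 vs {0.23, 0.24, 0.22, 0.35} → fail.
TB (methods 1·2): 0.38 vs {0.23, 0.24, 0.36, 0.39} → fail.
TC (methods 1·2): 0.46 vs {0.22, 0.35, 0.36, 0.39} → pass.
2 of 3 fail.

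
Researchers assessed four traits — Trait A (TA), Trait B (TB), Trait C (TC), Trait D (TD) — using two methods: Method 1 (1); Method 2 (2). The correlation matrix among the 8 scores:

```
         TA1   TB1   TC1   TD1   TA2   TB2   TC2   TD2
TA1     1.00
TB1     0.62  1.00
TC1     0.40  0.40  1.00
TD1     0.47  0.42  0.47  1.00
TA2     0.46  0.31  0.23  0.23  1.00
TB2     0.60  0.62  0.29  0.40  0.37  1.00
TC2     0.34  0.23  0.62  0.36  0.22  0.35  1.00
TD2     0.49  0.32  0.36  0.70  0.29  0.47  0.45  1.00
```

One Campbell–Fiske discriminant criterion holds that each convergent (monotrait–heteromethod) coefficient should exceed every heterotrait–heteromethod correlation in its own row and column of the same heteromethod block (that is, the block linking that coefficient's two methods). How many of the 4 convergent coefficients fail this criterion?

Each convergent coefficient versus the relevant comparison correlations:
TA (methods 1·2): 0.46 vs {0.60, 0.31, 0.34, 0.23, 0.49, 0.23} → fail.
TB (methods 1·2): 0.62 vs {0.31, 0.60, 0.23, 0.29, 0.32, 0.40} → pass.
TC (methods 1·2): 0.62 vs {0.23, 0.34, 0.29, 0.23, 0.36, 0.36} → pass.
TD (methods 1·2): 0.70 vs {0.23, 0.49, 0.40, 0.32, 0.36, 0.36} → pass.
1 of 4 fail.

1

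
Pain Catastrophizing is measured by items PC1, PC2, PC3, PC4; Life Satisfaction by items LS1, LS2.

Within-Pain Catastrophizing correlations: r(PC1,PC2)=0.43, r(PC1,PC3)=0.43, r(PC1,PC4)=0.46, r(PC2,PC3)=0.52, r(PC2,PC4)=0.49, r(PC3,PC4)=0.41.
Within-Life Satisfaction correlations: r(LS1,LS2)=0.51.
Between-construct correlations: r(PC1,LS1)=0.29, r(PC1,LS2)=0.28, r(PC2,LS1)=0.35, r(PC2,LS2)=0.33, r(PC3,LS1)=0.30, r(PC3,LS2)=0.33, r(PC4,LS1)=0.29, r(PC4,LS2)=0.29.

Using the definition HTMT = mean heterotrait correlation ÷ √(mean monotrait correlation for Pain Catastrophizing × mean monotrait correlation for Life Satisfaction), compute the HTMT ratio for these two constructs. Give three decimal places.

0.637

Between-construct mean = 2.46/8 = 0.3075.
Mean within-PC = 2.74/6 = 0.4567; mean within-LS = 0.51/1 = 0.5100.
Geometric mean = √(0.4567 × 0.5100) = 0.4826.
HTMT = 0.3075 / 0.4826 = 0.637.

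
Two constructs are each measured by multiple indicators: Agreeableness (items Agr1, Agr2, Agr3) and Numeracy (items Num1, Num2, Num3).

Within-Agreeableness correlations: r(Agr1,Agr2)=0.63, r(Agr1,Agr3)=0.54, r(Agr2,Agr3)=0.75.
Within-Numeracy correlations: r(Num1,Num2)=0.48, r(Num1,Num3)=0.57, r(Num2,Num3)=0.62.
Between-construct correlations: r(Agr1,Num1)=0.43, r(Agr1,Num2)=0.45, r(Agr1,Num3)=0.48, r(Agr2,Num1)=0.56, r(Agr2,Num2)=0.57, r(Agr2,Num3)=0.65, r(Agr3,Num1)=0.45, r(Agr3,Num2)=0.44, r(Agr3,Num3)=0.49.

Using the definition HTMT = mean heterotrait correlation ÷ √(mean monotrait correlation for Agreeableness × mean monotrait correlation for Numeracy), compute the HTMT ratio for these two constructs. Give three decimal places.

Mean between = 4.52/9 = 0.5022.
Mean within-Agr = 1.92/3 = 0.6400; mean within-Num = 1.67/3 = 0.5567.
Geometric mean = √(0.6400 × 0.5567) = 0.5969.
HTMT = 0.5022 / 0.5969 = 0.841.

0.841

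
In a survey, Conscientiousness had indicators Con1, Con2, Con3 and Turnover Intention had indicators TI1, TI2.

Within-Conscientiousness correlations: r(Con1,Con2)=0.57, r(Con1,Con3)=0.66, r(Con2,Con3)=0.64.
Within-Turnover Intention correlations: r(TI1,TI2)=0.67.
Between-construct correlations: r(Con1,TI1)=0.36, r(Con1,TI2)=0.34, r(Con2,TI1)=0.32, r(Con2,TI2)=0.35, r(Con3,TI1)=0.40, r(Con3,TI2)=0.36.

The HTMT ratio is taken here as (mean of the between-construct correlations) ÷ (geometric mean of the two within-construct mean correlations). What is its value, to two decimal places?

0.55

Between-construct mean = 2.13/6 = 0.3550.
Mean within-Con = 1.87/3 = 0.6233; mean within-TI = 0.67/1 = 0.6700.
Geometric mean = √(0.6233 × 0.6700) = 0.6462.
HTMT = 0.3550 / 0.6462 = 0.55.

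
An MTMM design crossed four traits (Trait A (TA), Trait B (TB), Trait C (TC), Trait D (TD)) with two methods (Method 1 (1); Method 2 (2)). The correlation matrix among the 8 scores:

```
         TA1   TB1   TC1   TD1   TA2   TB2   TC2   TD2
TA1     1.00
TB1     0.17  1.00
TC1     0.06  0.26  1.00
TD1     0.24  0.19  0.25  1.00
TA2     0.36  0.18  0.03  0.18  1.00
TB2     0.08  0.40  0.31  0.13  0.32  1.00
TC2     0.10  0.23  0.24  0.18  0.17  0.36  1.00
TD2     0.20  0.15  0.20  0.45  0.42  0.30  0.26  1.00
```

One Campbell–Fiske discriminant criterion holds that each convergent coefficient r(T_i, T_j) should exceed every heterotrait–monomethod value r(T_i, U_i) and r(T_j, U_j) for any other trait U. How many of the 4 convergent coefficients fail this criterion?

2

Checking each validity diagonal entry against its comparison values:
TA (methods 1·2): 0.36 vs {0.17, 0.32, 0.06, 0.17, 0.24, 0.42} → fail.
TB (methods 1·2): 0.40 vs {0.17, 0.32, 0.26, 0.36, 0.19, 0.30} → pass.
TC (methods 1·2): 0.24 vs {0.06, 0.17, 0.26, 0.36, 0.25, 0.26} → fail.
TD (methods 1·2): 0.45 vs {0.24, 0.42, 0.19, 0.30, 0.25, 0.26} → pass.
2 of 4 fail.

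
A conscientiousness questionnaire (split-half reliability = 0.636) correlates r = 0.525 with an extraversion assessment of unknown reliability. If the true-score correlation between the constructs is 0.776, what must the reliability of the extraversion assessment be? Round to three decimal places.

r_true = r_obs / √(r_xx · r_yy) ⇒ 0.776 = 0.525 / √(0.636 · r_yy).
√(0.636 · r_yy) = 0.525 / 0.776 = 0.6765; 0.636 · r_yy = 0.4577; r_yy = 0.4577 / 0.636 ≈ 0.720.

0.720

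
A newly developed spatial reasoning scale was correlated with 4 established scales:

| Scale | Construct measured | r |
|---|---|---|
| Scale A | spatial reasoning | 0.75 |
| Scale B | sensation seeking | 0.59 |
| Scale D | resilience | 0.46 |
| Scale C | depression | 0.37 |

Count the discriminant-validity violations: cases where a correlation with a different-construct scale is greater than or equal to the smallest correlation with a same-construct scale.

0

Convergent (same construct = spatial reasoning): Scale A.
Smallest convergent = 0.75. Discriminant values: 0.59, 0.46, 0.37; count ≥ 0.75 → 0.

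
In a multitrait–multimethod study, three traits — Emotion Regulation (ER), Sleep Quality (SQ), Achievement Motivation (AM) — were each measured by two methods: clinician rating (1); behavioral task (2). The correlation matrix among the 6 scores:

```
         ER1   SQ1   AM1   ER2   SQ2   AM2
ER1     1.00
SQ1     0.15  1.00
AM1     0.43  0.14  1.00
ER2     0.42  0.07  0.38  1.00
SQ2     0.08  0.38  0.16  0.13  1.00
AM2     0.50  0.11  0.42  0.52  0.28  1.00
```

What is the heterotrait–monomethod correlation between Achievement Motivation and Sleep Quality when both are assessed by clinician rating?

0.14

Different traits, same method: r(AM1, SQ1) = 0.14.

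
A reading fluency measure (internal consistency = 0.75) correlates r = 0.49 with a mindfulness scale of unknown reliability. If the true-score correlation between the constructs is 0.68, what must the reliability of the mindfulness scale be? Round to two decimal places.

0.69

r_true = r_obs / √(r_xx · r_yy) ⇒ 0.68 = 0.49 / √(0.75 · r_yy).
√(0.75 · r_yy) = 0.49 / 0.68 = 0.7206; 0.75 · r_yy = 0.5193; r_yy = 0.5193 / 0.75 ≈ 0.69.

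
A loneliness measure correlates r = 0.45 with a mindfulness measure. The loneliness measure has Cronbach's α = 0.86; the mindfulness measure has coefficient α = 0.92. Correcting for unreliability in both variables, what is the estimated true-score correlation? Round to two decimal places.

r_true = r_obs / √(r_xx · r_yy) = 0.45 / √(0.86 × 0.92) = 0.45 / √0.7912 = 0.45 / 0.8895 ≈ 0.51.

0.51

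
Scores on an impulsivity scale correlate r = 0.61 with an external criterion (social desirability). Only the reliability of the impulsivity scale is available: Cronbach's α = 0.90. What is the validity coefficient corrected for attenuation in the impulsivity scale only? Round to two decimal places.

0.64

Single correction: r_c = r_obs / √r_xx = 0.61 / √0.90 = 0.61 / 0.9487 ≈ 0.64.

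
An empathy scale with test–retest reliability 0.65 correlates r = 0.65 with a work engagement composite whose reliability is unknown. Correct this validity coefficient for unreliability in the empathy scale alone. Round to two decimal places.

0.81

Single correction: r_c = r_obs / √r_xx = 0.65 / √0.65 = 0.65 / 0.8062 ≈ 0.81.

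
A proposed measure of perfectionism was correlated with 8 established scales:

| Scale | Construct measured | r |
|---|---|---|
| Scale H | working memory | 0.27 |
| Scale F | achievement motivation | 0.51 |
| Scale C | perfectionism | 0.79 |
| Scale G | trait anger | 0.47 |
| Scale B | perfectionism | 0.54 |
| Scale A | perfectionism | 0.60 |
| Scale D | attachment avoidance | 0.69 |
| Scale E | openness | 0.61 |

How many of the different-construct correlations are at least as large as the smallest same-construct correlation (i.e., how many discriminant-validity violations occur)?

Convergent (same construct = perfectionism): Scale C, Scale B, Scale A.
Smallest convergent = 0.54. Discriminant values: 0.27, 0.51, 0.47, 0.69, 0.61; count ≥ 0.54 → 2.

2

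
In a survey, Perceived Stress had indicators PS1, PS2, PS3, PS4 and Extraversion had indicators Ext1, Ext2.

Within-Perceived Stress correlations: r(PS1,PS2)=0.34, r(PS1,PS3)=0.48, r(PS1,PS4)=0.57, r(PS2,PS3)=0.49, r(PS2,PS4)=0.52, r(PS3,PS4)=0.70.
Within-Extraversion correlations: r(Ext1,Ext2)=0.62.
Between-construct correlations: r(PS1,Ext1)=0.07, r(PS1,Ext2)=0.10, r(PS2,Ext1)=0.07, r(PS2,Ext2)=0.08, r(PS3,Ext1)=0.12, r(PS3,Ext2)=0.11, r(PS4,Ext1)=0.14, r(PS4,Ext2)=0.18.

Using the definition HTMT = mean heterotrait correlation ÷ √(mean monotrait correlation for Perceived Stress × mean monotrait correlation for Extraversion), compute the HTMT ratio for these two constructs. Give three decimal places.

Between-construct mean = 0.87/8 = 0.1088.
Mean within-PS = 3.10/6 = 0.5167; mean within-Ext = 0.62/1 = 0.6200.
Geometric mean = √(0.5167 × 0.6200) = 0.5660.
HTMT = 0.1088 / 0.5660 = 0.192.

0.192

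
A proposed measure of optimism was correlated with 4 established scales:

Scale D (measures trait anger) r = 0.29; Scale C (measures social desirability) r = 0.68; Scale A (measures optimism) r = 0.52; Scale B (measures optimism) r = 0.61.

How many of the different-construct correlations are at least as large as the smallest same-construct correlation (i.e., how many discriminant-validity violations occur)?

Convergent (same construct = optimism): Scale A, Scale B.
Smallest convergent = 0.52. Discriminant values: 0.29, 0.68; count ≥ 0.52 → 1.

1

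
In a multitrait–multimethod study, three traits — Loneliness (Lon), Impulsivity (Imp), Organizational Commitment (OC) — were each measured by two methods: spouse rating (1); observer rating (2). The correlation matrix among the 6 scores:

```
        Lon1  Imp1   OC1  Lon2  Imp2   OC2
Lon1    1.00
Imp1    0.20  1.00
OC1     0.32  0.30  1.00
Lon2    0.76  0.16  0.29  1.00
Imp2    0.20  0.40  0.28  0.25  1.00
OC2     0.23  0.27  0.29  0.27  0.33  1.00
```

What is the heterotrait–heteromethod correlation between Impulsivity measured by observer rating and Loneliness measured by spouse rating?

Different traits and methods: r(Imp2, Lon1) = 0.20.

0.20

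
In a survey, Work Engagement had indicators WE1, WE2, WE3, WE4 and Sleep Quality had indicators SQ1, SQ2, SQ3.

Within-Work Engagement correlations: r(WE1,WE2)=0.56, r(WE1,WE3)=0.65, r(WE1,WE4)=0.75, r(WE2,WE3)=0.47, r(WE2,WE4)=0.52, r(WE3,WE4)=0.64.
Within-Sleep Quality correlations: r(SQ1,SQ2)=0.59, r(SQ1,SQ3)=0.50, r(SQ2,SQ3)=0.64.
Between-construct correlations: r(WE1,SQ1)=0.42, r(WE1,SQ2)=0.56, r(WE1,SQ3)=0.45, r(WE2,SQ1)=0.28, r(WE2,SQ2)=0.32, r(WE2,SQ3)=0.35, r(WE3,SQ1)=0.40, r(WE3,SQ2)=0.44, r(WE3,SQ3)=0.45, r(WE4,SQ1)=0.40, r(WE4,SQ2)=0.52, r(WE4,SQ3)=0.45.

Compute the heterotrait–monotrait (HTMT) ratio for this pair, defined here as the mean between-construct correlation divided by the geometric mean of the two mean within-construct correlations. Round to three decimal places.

Between-construct mean = 5.04/12 = 0.4200.
Mean within-WE = 3.59/6 = 0.5983; mean within-SQ = 1.73/3 = 0.5767.
Geometric mean = √(0.5983 × 0.5767) = 0.5874.
HTMT = 0.4200 / 0.5874 = 0.715.

0.715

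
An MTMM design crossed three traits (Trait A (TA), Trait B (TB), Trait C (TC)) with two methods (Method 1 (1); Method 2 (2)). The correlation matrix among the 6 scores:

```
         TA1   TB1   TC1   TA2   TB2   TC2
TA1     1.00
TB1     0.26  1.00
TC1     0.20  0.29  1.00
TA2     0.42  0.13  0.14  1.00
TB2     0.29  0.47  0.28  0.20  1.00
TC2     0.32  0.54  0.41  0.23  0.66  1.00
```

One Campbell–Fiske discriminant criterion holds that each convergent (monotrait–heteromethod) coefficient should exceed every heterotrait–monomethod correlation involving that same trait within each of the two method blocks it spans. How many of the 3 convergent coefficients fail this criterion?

Convergent coefficients and their comparison sets:
TA (methods 1·2): 0.42 vs {0.26, 0.20, 0.20, 0.23} → pass.
TB (methods 1·2): 0.47 vs {0.26, 0.20, 0.29, 0.66} → fail.
TC (methods 1·2): 0.41 vs {0.20, 0.23, 0.29, 0.66} → fail.
2 of 3 fail.

2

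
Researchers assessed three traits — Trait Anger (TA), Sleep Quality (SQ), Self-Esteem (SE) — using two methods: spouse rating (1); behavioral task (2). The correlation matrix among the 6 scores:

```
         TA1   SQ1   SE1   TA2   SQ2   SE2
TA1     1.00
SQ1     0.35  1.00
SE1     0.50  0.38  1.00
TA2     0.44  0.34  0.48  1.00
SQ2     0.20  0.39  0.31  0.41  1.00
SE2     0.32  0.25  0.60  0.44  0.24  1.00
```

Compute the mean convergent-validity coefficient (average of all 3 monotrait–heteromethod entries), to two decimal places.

0.48

Convergent values: 0.44, 0.39, 0.60; mean = 1.43/3 = 0.48.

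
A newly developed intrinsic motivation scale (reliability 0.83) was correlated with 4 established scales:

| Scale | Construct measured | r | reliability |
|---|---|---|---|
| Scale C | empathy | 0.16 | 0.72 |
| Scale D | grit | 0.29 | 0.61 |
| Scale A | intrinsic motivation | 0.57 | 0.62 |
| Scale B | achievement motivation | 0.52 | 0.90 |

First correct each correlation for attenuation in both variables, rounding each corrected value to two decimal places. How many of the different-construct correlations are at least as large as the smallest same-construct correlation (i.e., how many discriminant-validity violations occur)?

0

Disattenuated r (r / √(r_scale · r_new)):
  Scale C (disc): 0.16 / √(0.72·0.83) = 0.21
  Scale D (disc): 0.29 / √(0.61·0.83) = 0.41
  Scale A (conv): 0.57 / √(0.62·0.83) = 0.79
  Scale B (disc): 0.52 / √(0.90·0.83) = 0.60
Smallest convergent = 0.79. Discriminant values: 0.21, 0.41, 0.60; count ≥ 0.79 → 0.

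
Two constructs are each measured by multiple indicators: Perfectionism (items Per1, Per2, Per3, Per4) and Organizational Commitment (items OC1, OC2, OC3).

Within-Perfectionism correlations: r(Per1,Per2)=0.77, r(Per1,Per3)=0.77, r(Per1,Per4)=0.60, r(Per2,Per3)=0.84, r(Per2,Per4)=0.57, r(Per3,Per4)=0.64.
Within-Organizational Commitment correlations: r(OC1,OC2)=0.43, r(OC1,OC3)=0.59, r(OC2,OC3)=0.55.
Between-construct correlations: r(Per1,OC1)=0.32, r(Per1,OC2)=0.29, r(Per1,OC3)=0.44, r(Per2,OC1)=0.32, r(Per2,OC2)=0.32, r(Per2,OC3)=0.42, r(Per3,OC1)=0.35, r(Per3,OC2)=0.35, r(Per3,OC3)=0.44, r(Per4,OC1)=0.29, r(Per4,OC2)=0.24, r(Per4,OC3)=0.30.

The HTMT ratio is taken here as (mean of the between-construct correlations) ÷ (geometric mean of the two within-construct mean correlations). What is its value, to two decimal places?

0.56

Mean heterotrait r = 4.08/12 = 0.3400.
Mean within-Per = 4.19/6 = 0.6983; mean within-OC = 1.57/3 = 0.5233.
Geometric mean = √(0.6983 × 0.5233) = 0.6045.
HTMT = 0.3400 / 0.6045 = 0.56.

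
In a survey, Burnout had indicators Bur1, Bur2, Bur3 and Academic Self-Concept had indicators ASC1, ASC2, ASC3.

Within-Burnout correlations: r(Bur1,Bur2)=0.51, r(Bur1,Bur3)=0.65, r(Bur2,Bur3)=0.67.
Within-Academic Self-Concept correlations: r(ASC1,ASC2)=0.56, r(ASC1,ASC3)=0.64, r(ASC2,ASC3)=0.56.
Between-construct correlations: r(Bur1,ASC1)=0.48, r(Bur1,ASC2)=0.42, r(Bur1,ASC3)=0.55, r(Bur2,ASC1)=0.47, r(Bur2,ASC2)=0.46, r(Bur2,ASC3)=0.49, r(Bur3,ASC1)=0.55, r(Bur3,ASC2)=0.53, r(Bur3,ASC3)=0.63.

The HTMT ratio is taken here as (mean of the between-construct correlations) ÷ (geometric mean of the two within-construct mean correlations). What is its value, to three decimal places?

Mean between = 4.58/9 = 0.5089.
Mean within-Bur = 1.83/3 = 0.6100; mean within-ASC = 1.76/3 = 0.5867.
Geometric mean = √(0.6100 × 0.5867) = 0.5982.
HTMT = 0.5089 / 0.5982 = 0.851.

0.851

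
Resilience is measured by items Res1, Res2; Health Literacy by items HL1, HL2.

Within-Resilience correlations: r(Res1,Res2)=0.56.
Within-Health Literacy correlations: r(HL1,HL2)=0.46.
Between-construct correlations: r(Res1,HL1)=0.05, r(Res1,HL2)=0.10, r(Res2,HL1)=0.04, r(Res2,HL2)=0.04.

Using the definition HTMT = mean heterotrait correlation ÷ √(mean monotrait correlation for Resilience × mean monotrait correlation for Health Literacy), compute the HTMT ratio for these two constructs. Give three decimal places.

0.113

Mean between = 0.23/4 = 0.0575.
Mean within-Res = 0.56/1 = 0.5600; mean within-HL = 0.46/1 = 0.4600.
Geometric mean = √(0.5600 × 0.4600) = 0.5075.
HTMT = 0.0575 / 0.5075 = 0.113.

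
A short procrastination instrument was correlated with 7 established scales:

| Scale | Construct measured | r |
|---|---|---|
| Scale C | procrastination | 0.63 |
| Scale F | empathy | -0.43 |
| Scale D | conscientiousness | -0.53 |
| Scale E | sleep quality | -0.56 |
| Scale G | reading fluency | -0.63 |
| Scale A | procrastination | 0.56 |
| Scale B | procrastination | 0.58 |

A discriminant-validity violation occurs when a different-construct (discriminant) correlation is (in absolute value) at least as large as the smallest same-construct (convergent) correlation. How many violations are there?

Convergent (same construct = procrastination): Scale C, Scale A, Scale B.
Smallest convergent = 0.56. Discriminant |r|: 0.43, 0.53, 0.56, 0.63; count ≥ 0.56 → 2.

2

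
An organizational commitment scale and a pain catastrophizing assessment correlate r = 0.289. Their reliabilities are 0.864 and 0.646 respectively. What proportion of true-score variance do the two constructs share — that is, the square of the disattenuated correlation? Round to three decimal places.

0.150

Disattenuated r = 0.289 / √(0.864 × 0.646) = 0.289 / 0.7471 = 0.3868.
Shared true-score variance = 0.3868² = 0.1496 ≈ 0.150.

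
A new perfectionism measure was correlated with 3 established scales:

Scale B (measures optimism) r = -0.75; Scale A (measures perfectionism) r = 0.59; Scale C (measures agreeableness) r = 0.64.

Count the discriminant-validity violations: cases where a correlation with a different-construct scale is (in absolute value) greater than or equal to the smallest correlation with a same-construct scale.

2

Convergent (same construct = perfectionism): Scale A.
Smallest convergent = 0.59. Discriminant |r|: 0.75, 0.64; count ≥ 0.59 → 2.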